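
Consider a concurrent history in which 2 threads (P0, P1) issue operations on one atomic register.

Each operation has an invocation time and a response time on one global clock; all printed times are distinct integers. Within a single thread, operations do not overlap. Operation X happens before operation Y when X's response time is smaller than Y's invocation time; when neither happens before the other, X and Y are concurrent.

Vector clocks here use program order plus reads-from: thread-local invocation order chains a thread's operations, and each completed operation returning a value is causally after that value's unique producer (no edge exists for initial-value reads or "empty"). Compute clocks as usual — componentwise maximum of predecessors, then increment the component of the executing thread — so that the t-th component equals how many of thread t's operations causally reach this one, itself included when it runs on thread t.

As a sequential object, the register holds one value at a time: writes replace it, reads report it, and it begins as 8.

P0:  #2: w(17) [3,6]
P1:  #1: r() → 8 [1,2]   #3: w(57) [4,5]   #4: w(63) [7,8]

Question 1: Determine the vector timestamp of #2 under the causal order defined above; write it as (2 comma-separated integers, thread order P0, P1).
Answer: (1, 0)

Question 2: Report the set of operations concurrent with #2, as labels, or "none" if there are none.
Answer: #3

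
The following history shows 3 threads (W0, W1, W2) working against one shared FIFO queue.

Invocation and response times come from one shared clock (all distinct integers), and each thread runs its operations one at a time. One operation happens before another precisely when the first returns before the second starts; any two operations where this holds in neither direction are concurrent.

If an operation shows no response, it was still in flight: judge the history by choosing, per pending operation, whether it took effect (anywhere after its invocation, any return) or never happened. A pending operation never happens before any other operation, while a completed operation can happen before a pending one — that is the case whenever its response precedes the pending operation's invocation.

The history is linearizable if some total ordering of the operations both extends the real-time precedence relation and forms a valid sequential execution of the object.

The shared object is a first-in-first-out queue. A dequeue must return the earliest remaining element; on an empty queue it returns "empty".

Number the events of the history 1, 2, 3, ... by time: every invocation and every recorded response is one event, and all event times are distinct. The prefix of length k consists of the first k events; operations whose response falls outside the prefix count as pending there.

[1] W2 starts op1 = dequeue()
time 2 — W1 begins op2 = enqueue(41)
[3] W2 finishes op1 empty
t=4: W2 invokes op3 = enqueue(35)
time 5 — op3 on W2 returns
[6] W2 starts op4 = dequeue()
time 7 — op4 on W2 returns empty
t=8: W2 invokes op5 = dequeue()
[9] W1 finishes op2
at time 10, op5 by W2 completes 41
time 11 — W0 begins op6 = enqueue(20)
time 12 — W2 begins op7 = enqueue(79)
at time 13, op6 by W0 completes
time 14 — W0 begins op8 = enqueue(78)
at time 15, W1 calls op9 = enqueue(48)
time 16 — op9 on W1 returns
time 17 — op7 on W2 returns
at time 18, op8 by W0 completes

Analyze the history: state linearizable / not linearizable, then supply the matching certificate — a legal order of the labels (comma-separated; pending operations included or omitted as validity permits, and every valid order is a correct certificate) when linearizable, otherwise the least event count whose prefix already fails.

prefix check: 1..6 passes, 1..7 fails once op4's time-7 response joins
the completed operations (3 total) allow one real-time order; the FIFO queue replay rejects it
no completion choice of the 1 pending operation (op2) rescues it — every subset was tried
one such order, op1, op3, op4 (pending dropped), breaks at step 3 where op4 dequeue() → empty is illegal

not linearizable — minimal violating prefix: 7 events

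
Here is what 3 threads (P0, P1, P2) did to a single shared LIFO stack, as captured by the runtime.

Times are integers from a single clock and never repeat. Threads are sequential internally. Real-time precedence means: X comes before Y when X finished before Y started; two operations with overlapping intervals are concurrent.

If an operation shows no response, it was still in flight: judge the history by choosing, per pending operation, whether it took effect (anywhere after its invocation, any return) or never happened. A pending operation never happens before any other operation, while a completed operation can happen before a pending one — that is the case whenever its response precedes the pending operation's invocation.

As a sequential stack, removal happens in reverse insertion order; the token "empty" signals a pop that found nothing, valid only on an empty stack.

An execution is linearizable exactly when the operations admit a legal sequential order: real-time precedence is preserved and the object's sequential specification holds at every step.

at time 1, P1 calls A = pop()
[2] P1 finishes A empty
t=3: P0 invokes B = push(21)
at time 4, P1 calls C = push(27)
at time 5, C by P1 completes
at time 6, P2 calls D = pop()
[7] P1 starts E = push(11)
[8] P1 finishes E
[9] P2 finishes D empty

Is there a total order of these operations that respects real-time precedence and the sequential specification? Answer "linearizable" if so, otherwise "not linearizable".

not linearizable

events 1..8 are fine; event 9 — the response of D at time 9 — makes the prefix non-linearizable
4 completed operations, 2 real-time-consistent orders — every LIFO stack replay fails
include/drop combinations of the 1 pending operation (B) were all tried; none helps
for example A, C, D, E (pending dropped) fails at step 3: D pop() → empty is not legal there
for example A, C, E, D (pending dropped) fails at step 4: D pop() → empty is not legal there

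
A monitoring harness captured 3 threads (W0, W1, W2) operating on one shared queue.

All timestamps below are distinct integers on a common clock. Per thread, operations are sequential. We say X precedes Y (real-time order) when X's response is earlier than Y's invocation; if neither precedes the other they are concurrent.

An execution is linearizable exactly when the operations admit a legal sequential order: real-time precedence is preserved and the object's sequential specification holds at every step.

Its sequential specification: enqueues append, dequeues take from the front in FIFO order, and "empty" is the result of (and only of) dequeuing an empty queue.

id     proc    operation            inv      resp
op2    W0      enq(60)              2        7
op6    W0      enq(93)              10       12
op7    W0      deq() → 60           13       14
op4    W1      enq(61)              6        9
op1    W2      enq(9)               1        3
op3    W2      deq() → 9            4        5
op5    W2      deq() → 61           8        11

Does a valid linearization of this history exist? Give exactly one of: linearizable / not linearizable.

linearizable

a witness: op1, op3, op4, op2, op5, op6, op7
1. op1 enq(9), leaving queue <9>
2. op3 deq() → 9, leaving queue <>
3. op4 enq(61), leaving queue <61>
4. op2 enq(60), leaving queue <61,60>
5. op5 deq() → 61, leaving queue <60>
6. op6 enq(93), leaving queue <60,93>
7. op7 deq() → 60, leaving queue <93>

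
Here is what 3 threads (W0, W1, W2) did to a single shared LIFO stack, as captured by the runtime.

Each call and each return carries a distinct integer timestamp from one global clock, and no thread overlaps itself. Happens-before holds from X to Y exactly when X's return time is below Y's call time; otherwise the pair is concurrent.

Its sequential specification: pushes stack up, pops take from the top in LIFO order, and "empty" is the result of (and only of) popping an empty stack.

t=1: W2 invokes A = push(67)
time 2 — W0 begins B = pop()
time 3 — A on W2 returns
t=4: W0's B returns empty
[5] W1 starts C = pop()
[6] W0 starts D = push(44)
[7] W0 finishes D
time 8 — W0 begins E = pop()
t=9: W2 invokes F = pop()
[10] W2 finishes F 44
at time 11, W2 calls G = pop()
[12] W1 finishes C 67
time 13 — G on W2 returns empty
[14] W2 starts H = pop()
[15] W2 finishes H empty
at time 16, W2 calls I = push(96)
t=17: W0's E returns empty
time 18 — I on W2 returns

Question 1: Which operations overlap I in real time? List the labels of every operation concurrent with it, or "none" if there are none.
concurrent with I ([16,18]): every op whose interval crosses 16..18
A [1,3]: before
B [2,4]: before
C [5,12]: before
D [6,7]: before
E [8,17]: concurrent
F [9,10]: before
G [11,13]: before
H [14,15]: before

E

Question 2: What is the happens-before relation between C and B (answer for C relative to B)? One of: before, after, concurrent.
C spans [5,12], B spans [2,4]
resp(B)=4 < inv(C)=5

after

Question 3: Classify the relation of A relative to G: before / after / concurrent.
A spans [1,3], G spans [11,13]
resp(A)=3 < inv(G)=11

before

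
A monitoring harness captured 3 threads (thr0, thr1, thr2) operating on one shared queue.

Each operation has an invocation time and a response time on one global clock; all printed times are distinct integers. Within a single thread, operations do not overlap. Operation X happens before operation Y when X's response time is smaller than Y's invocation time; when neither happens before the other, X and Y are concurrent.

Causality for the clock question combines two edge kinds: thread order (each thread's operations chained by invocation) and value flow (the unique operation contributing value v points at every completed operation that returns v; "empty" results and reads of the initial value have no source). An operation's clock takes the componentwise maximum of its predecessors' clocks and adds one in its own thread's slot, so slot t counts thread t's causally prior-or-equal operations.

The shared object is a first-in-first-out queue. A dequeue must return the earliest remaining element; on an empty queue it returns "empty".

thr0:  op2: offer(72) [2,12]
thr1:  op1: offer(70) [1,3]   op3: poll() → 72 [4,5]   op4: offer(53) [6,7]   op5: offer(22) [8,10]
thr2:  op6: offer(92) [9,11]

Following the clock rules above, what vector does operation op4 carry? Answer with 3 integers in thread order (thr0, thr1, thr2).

VC(op6, invoked at 9): no causal predecessors; +1 on thr2 → (0, 0, 1)
VC(op1, invoked at 1): no causal predecessors; +1 on thr1 → (0, 1, 0)
VC(op2, invoked at 2): no causal predecessors; +1 on thr0 → (1, 0, 0)
merge at op3 (invoked 4): VC(op1)=(0, 1, 0), VC(op2)=(1, 0, 0), own-thread bump on thr1 → (1, 2, 0)
merge at op4 (invoked 6): VC(op3)=(1, 2, 0), own-thread bump on thr1 → (1, 3, 0)
merge at op5 (invoked 8): VC(op4)=(1, 3, 0), own-thread bump on thr1 → (1, 4, 0)
target: VC(op4) = (1, 3, 0)

(1, 3, 0)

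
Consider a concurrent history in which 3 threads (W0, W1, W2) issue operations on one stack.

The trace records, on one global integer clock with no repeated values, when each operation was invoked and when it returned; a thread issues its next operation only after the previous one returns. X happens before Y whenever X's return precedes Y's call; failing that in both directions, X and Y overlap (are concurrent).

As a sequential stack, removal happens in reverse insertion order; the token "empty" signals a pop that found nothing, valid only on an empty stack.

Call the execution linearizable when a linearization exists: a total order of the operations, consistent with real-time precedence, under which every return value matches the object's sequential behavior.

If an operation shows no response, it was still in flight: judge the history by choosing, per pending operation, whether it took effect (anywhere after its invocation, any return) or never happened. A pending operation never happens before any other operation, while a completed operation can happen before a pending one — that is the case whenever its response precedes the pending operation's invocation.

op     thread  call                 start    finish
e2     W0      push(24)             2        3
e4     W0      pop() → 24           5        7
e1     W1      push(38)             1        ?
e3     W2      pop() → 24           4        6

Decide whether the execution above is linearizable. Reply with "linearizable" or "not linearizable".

not linearizable

events 1..6 are fine; event 7 — the response of e4 at time 7 — makes the prefix non-linearizable
all 2 real-time-respecting orders fail — 3 completed stack operations, no legal replay
including or dropping the 1 pending operation (e1) in any combination fails
for example e2, e3, e4 (pending dropped) fails at step 3: e4 pop() → 24 is not legal there
for example e2, e4, e3 (pending dropped) fails at step 3: e3 pop() → 24 is not legal there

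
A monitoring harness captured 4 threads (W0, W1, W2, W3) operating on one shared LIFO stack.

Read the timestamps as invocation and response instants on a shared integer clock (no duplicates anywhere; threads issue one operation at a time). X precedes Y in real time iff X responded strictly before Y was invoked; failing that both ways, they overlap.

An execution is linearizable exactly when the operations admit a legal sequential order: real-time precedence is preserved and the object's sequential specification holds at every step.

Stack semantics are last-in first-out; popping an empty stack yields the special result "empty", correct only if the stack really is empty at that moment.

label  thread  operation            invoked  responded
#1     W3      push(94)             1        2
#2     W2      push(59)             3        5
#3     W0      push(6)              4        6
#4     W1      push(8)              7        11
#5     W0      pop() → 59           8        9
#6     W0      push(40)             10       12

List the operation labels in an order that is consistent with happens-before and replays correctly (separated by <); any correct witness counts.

step 1: #1 push(94) — stack <94>
step 2: #3 push(6) — stack <94,6>
step 3: #2 push(59) — stack <94,6,59>
step 4: #5 pop() → 59 — stack <94,6>
step 5: #4 push(8) — stack <94,6,8>
step 6: #6 push(40) — stack <94,6,8,40>

#1 < #3 < #2 < #5 < #4 < #6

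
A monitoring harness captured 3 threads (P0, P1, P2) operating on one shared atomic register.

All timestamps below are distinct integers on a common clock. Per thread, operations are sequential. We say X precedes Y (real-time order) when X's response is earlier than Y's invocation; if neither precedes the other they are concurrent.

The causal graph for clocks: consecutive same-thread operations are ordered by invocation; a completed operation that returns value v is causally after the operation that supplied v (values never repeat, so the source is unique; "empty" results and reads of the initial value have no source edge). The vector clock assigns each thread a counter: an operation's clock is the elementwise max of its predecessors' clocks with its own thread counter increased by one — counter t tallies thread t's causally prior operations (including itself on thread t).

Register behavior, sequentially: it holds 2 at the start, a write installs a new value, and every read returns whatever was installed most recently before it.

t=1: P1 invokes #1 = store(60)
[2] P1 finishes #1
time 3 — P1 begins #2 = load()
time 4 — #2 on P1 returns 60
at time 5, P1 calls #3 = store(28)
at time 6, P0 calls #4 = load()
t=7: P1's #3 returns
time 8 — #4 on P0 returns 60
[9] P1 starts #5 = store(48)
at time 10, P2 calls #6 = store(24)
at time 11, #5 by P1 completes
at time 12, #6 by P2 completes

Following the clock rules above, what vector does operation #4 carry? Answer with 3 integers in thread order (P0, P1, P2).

(1, 1, 0)

#6 (invocation 10): nothing precedes it; P2's component alone gives (0, 0, 1)
#1 (invocation 1): nothing precedes it; P1's component alone gives (0, 1, 0)
VC(#2, invoked at 3): max of VC(#1)=(0, 1, 0), then +1 on thread P1 → (0, 2, 0)
VC(#4, invoked at 6): max of VC(#1)=(0, 1, 0), then +1 on thread P0 → (1, 1, 0)
VC(#3, invoked at 5): max of VC(#2)=(0, 2, 0), then +1 on thread P1 → (0, 3, 0)
VC(#5, invoked at 9): max of VC(#3)=(0, 3, 0), then +1 on thread P1 → (0, 4, 0)
target: VC(#4) = (1, 1, 0)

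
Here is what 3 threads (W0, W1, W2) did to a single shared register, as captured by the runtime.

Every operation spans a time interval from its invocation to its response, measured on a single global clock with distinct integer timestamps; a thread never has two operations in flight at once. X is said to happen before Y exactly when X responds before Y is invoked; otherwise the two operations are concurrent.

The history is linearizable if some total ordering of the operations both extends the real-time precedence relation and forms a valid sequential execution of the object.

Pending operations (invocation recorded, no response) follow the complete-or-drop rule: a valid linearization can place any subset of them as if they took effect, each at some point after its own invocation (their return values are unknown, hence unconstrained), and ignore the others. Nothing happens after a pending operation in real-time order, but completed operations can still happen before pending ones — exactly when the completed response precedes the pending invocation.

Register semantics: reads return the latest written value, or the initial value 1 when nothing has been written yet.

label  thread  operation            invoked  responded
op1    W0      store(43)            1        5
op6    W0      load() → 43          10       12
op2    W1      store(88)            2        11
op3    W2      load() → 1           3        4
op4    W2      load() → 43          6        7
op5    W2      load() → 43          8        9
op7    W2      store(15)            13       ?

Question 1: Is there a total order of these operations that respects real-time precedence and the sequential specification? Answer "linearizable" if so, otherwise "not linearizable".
witness order: op3, op1, op4, op5, op6, op2
1. op3 load() → 1, leaving value 1
2. op1 store(43), leaving value 43
3. op4 load() → 43, leaving value 43
4. op5 load() → 43, leaving value 43
5. op6 load() → 43, leaving value 43
6. op2 store(88), leaving value 88

linearizable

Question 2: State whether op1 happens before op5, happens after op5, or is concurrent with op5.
op1 spans [1,5], op5 spans [8,9]
resp(op1)=5 < inv(op5)=8

before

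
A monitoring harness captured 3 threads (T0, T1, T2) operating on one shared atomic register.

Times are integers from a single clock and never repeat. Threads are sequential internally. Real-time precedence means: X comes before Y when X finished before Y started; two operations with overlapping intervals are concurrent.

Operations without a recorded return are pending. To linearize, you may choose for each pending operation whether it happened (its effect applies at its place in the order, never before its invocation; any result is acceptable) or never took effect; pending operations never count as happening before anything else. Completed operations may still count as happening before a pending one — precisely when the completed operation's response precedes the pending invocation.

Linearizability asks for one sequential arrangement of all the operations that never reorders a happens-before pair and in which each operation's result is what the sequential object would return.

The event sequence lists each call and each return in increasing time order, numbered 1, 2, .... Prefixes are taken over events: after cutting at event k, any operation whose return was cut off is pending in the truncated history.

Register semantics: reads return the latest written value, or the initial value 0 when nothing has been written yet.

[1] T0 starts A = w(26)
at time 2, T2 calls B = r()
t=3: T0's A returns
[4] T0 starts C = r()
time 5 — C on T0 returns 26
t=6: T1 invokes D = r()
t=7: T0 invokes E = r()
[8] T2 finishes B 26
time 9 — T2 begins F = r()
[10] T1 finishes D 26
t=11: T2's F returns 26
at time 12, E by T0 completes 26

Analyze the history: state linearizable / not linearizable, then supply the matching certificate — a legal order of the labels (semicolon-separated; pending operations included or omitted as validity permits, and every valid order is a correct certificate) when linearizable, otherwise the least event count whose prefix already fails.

linearizable — witness: A; B; C; D; E; F

after step 1 (A w(26)): value 26
after step 2 (B r() → 26): value 26
after step 3 (C r() → 26): value 26
after step 4 (D r() → 26): value 26
after step 5 (E r() → 26): value 26
after step 6 (F r() → 26): value 26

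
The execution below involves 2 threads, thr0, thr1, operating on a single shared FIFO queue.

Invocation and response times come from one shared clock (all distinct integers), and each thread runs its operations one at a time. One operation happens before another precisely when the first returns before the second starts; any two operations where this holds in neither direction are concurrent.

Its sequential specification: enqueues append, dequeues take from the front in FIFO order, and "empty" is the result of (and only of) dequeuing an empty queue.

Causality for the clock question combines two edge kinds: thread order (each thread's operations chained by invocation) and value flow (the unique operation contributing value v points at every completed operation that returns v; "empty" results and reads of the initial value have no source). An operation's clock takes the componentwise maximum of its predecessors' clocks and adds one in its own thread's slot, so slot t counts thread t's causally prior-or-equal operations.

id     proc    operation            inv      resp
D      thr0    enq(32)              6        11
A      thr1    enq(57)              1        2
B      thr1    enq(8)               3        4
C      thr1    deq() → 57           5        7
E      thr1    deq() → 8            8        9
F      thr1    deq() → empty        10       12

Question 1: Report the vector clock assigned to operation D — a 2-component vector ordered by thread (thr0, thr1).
(1, 0)

no predecessors for A (invoked 1): thr1 increments from zero → (0, 1)
no predecessors for D (invoked 6): thr0 increments from zero → (1, 0)
B, invoked 3, takes VC(A)=(0, 1) under max, adds 1 for thr1 → (0, 2)
C, invoked 5, takes VC(A)=(0, 1), VC(B)=(0, 2) under max, adds 1 for thr1 → (0, 3)
E, invoked 8, takes VC(B)=(0, 2), VC(C)=(0, 3) under max, adds 1 for thr1 → (0, 4)
F, invoked 10, takes VC(E)=(0, 4) under max, adds 1 for thr1 → (0, 5)
target: VC(D) = (1, 0)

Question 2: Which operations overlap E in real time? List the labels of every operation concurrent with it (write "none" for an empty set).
D

concurrent with E ([8,9]): every op whose interval crosses 8..9
A [1,2]: before
B [3,4]: before
C [5,7]: before
D [6,11]: concurrent
F [10,12]: after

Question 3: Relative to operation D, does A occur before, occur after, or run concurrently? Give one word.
before

A spans [1,2], D spans [6,11]
resp(A)=2 < inv(D)=6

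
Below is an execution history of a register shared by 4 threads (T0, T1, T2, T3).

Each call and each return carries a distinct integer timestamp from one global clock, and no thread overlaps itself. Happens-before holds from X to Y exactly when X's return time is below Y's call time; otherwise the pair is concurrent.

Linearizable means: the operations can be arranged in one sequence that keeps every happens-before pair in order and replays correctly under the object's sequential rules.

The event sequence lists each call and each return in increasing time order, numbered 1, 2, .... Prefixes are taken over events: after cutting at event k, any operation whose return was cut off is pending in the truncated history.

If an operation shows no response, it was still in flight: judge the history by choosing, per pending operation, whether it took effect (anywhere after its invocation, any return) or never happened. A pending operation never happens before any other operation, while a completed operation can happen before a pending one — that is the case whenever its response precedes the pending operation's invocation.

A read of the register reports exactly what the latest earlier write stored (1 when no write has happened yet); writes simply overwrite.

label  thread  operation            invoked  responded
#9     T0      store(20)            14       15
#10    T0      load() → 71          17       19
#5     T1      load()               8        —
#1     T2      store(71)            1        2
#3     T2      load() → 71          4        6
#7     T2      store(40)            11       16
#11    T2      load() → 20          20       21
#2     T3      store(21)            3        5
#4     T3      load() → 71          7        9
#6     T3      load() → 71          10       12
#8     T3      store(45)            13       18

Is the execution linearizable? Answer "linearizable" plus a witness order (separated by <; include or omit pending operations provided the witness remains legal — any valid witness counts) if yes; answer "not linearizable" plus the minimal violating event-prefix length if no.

not linearizable — minimal violating prefix: 9 events

the violation lands at event 9, #4's response at time 9: events 1..8 linearize, events 1..9 do not
checked exhaustively: 2 real-time-consistent orders of 4 completed operations, zero legal register replays
no escape via the 1 pending operation (#5): every completion choice fails
take #1, #2, #3, #4 (pending dropped): step 3 already fails, because #3 load() → 71 cannot occur there
take #1, #3, #2, #4 (pending dropped): step 4 already fails, because #4 load() → 71 cannot occur there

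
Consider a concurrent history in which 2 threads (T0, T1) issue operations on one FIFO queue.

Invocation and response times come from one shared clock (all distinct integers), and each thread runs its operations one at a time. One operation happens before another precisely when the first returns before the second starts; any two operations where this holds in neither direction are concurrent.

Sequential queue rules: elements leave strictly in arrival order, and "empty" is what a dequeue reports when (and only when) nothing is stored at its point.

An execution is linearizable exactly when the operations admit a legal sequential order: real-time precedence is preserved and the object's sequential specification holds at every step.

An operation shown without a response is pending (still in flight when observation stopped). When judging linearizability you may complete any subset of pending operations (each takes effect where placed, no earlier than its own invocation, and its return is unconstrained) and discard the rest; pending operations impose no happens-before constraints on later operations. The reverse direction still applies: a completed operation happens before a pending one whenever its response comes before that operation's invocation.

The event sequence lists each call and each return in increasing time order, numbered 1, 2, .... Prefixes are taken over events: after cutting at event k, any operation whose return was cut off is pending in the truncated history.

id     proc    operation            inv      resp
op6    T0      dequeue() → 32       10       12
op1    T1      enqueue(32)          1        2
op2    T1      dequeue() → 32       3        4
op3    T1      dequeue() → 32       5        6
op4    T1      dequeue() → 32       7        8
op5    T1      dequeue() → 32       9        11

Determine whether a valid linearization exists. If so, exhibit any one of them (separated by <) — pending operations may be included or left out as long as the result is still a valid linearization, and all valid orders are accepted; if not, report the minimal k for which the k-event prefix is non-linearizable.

not linearizable — minimal violating prefix: 6 events

the violation lands at event 6, op3's response at time 6: events 1..5 linearize, events 1..6 do not
one real-time candidate order over the 3 completed operations — the FIFO queue replay rejects it
for example op1, op2, op3 fails at step 3: op3 dequeue() → 32 is not legal there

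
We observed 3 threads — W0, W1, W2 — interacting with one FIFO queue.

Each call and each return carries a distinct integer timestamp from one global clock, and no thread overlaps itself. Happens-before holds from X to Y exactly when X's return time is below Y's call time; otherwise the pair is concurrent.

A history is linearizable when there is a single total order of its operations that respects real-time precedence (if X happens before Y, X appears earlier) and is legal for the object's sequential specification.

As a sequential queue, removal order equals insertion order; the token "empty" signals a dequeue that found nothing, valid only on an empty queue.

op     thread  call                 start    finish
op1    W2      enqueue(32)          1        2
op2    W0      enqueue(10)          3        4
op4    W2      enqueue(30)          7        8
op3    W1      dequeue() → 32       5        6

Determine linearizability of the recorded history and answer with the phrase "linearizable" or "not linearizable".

linearizable

a witness: op1, op2, op3, op4
after step 1 (op1 enqueue(32)): queue <32>
after step 2 (op2 enqueue(10)): queue <32,10>
after step 3 (op3 dequeue() → 32): queue <10>
after step 4 (op4 enqueue(30)): queue <10,30>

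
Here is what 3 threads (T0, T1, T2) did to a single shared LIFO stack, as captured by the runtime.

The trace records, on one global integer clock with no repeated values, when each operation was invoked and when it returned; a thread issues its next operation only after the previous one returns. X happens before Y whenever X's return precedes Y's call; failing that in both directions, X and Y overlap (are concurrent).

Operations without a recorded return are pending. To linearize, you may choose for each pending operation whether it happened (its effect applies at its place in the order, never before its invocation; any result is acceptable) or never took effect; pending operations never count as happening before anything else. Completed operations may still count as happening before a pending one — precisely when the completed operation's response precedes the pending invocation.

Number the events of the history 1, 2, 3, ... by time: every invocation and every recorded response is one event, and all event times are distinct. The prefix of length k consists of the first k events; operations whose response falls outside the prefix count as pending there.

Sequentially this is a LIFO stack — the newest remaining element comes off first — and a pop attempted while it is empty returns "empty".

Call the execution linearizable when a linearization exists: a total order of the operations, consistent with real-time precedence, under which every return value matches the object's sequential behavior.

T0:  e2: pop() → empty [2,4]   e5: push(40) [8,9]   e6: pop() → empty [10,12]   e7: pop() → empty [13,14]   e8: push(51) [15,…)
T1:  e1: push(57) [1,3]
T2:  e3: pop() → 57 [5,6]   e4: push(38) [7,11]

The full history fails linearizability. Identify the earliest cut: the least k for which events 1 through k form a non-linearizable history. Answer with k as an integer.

12

events 1..11 are linearizable, e.g. via e2, e1, e3, e4, e5:
after step 1 (e2 pop() → empty): stack <>
after step 2 (e1 push(57)): stack <57>
after step 3 (e3 pop() → 57): stack <>
after step 4 (e4 push(38)): stack <38>
after step 5 (e5 push(40)): stack <38,40>
adding event 12 (e6 responds at 12) leaves no legal real-time order
for example e1, e2, e3, e4, e5, e6 fails at step 2: e2 pop() → empty is not legal there
for example e1, e2, e3, e5, e4, e6 fails at step 2: e2 pop() → empty is not legal there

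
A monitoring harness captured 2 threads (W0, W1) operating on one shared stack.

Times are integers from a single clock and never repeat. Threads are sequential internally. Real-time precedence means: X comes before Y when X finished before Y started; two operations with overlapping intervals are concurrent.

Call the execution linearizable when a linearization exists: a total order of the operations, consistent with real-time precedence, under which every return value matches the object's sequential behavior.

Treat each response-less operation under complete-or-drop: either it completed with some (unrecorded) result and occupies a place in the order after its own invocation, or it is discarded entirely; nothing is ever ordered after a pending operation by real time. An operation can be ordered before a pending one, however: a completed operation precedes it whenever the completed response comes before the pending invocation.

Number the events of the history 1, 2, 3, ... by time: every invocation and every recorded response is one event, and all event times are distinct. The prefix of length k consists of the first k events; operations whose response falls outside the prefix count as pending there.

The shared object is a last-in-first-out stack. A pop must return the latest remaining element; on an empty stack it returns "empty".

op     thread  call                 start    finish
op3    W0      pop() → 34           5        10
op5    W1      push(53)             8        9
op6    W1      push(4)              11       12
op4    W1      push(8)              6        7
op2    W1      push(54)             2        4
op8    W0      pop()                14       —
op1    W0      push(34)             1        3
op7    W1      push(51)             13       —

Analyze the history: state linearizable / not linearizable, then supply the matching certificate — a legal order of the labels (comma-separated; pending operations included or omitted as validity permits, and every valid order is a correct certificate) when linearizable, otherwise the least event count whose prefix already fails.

1. op2 push(54), leaving stack <54>
2. op1 push(34), leaving stack <54,34>
3. op3 pop() → 34, leaving stack <54>
4. op4 push(8), leaving stack <54,8>
5. op5 push(53), leaving stack <54,8,53>
6. op6 push(4), leaving stack <54,8,53,4>

linearizable — witness: op2, op1, op3, op4, op5, op6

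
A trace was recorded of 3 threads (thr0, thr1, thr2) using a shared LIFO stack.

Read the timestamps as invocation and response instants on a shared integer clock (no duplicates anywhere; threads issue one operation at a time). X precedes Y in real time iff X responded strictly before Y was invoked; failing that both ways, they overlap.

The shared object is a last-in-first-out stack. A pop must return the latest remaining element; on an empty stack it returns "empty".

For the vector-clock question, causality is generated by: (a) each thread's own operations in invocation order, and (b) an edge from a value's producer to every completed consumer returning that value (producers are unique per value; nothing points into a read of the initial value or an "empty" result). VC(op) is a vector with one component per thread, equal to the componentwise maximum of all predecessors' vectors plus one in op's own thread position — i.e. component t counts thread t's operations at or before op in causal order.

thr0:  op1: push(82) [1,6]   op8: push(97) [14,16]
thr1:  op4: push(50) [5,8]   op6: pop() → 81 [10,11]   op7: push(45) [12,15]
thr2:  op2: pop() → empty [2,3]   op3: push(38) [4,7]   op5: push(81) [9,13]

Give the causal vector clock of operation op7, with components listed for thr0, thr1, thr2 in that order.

op2 (invocation 2): nothing precedes it; thr2's component alone gives (0, 0, 1)
op4 (invocation 5): nothing precedes it; thr1's component alone gives (0, 1, 0)
op1 (invocation 1): nothing precedes it; thr0's component alone gives (1, 0, 0)
from VC(op2)=(0, 0, 1), op3 (invoked 4) maxes components and bumps thr2 → (0, 0, 2)
from VC(op1)=(1, 0, 0), op8 (invoked 14) maxes components and bumps thr0 → (2, 0, 0)
from VC(op3)=(0, 0, 2), op5 (invoked 9) maxes components and bumps thr2 → (0, 0, 3)
from VC(op4)=(0, 1, 0), VC(op5)=(0, 0, 3), op6 (invoked 10) maxes components and bumps thr1 → (0, 2, 3)
from VC(op6)=(0, 2, 3), op7 (invoked 12) maxes components and bumps thr1 → (0, 3, 3)
target: VC(op7) = (0, 3, 3)

(0, 3, 3)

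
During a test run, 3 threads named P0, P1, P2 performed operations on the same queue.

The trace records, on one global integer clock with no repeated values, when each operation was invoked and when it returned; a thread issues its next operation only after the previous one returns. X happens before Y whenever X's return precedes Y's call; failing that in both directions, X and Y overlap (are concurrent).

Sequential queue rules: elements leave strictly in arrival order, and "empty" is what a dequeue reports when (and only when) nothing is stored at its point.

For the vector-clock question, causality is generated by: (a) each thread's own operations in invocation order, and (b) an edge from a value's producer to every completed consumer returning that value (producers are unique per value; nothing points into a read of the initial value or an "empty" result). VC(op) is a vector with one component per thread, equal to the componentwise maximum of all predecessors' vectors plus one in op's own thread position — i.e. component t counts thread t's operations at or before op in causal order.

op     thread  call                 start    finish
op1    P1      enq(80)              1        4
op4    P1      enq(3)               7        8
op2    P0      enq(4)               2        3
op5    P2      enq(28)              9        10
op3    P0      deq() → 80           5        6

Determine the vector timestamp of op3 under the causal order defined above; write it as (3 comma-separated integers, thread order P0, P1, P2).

root op op5, invoked 9: fresh clock plus P2's own tick → (0, 0, 1)
root op op1, invoked 1: fresh clock plus P1's own tick → (0, 1, 0)
root op op2, invoked 2: fresh clock plus P0's own tick → (1, 0, 0)
merge at op4 (invoked 7): VC(op1)=(0, 1, 0), own-thread bump on P1 → (0, 2, 0)
merge at op3 (invoked 5): VC(op1)=(0, 1, 0), VC(op2)=(1, 0, 0), own-thread bump on P0 → (2, 1, 0)
target: VC(op3) = (2, 1, 0)

(2, 1, 0)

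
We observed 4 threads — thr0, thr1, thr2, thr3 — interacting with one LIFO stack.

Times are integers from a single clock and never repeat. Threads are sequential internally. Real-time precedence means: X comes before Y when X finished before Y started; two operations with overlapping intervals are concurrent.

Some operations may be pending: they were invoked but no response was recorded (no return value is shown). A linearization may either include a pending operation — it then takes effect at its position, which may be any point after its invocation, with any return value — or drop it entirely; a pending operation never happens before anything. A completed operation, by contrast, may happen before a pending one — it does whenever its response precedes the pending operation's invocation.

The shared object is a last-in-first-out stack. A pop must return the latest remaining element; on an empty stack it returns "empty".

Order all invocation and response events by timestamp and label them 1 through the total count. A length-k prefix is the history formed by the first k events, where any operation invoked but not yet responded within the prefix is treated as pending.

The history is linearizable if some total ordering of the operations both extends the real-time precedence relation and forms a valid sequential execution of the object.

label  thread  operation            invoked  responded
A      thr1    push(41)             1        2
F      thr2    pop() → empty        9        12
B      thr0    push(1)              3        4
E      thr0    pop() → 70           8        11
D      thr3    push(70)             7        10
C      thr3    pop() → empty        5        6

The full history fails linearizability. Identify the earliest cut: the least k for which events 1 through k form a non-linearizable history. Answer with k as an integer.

events 1..5 are linearizable, e.g. via A, B:
step 1: A push(41) — stack <41>
step 2: B push(1) — stack <41,1>
with event 6 included (C responding at time 6), all real-time-consistent orders fail
take A, B, C: step 3 already fails, because C pop() → empty cannot occur there

6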